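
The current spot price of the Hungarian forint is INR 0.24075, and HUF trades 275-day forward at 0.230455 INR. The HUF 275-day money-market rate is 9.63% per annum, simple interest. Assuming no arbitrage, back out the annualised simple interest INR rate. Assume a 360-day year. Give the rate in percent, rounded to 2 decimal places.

T = 275/360 years.
F/S = 0.230455/0.24075 = 0.9572378 = (growth of INR) / (growth of HUF).
HUF growth factor: 1 + 0.0963×275/360 = 1.0735625.
That pins the INR growth at 1.0276546.
r = (1.0276546 − 1)/(275/360) = 0.036202 → 3.62%.

3.62%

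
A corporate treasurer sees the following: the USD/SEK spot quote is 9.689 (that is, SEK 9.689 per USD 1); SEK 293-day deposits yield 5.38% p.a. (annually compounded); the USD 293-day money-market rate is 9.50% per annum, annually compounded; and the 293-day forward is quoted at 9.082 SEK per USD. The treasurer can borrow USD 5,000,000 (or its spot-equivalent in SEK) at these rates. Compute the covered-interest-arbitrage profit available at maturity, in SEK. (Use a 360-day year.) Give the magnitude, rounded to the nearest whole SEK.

SEK 1,664,726

T = 293/360 years.
Invest the USD and cover forward: 5,000,000 × 1.0766603351 × 9.082 = SEK 48,891,145.82.
Convert at spot and invest in SEK: 5,000,000 × 9.689 × 1.0435725367 = SEK 50,555,871.54.
The quoted forward undervalues USD, so borrow USD, convert to SEK at spot, deposit the SEK at 5.38%, and buy USD forward at 9.082 to cover the loan.
Arbitrage profit = |48,891,145.82 − 50,555,871.54| = SEK 1,664,726.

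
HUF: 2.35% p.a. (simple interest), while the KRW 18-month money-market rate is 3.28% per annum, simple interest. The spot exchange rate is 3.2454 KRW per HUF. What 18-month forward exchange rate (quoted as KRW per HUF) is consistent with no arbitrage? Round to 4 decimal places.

3.2891

T = 18/12 years.
KRW accumulates by 1 + 0.0328×18/12 = 1.049200.
HUF growth factor: 1 + 0.0235×18/12 = 1.035250.
CIP: F = S · (grow KRW)/(grow HUF) = 3.2454 × 1.049200/1.035250 = 3.289132 KRW per HUF.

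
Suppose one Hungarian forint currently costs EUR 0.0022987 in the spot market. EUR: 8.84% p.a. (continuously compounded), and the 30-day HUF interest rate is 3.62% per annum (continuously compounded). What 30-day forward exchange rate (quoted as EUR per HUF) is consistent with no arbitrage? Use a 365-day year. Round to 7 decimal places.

0.0023086

T = 30/365 years.
Growth of 1 EUR over T: e^(0.0884×30/365) = 1.0072922.
HUF growth factor: e^(0.0362×30/365) = 1.0029798.
So F = 0.0022987 × 1.0072922 / 1.0029798 = 0.002308583 (EUR/HUF).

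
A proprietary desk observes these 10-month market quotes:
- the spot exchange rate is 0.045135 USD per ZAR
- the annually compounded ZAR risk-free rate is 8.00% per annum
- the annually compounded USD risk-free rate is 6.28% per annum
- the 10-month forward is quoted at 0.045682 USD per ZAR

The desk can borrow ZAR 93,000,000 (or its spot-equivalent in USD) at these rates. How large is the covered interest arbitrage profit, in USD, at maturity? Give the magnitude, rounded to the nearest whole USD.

USD 113,718

T = 10/12 years.
Invest the ZAR and cover forward: 93,000,000 × 1.066235479 × 0.045682 = USD 4,529,822.53.
Convert at spot and invest in USD: 93,000,000 × 0.045135 × 1.052065925 = USD 4,416,104.58.
The quoted forward overvalues ZAR, so borrow USD, buy ZAR at spot, deposit the ZAR at 8.00%, and sell the proceeds forward at 0.045682.
Profit = 4,529,822.53 − 4,416,104.58 = USD 113,718.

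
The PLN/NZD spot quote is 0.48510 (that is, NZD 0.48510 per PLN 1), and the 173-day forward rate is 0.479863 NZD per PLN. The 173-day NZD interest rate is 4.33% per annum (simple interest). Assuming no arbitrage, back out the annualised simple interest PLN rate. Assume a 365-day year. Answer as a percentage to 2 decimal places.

T = 173/365 years.
CIP gives F = S · g_NZD/g_PLN, so g_NZD/g_PLN = 0.479863/0.4851 = 0.9892043.
NZD growth factor: 1 + 0.0433×173/365 = 1.020523.
Hence g_PLN = 1.0316605.
r = (1.0316605 − 1)/(173/365) = 0.066798 → 6.68%.

6.68%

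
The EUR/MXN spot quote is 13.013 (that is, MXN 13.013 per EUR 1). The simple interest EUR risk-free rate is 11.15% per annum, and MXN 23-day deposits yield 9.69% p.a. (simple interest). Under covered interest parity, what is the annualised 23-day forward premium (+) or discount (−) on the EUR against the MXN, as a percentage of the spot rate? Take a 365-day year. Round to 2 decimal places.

-1.45%

T = 23/365 years.
F = S · g_MXN/g_EUR = 13.013 × 1.006106/1.007026 = 13.001112.
(F − S)/S ÷ T = (13.001112 − 13.013)/13.013/(23/365) = -0.014498 → -1.45%.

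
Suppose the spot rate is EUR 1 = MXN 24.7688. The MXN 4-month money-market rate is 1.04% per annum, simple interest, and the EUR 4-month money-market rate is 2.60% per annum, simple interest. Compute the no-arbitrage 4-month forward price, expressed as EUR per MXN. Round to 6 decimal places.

0.040583

T = 4/12 years.
MXN accumulates by 1 + 0.0104×4/12 = 1.0034667.
Growth of 1 EUR over T: 1 + 0.0260×4/12 = 1.0086667.
CIP: F = S · (grow MXN)/(grow EUR) = 24.7688 × 1.0034667/1.0086667 = 24.64111 MXN per EUR.
Invert for EUR per MXN: 1 / 24.64111 = 0.040583.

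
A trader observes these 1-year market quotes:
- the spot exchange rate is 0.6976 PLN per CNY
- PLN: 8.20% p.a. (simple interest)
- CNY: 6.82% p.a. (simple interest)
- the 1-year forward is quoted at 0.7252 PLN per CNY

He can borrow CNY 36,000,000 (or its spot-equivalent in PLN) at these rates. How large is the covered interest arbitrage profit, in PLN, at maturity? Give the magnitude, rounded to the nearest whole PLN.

T = 1 year.
Keep in CNY, deliver into the forward: 36,000,000·1.068200·0.7252 = PLN 27,887,711.04.
Swap to PLN now, deposit: 36,000,000·0.6976·1.082000 = PLN 27,172,915.20.
The quoted forward overvalues CNY, so borrow PLN, buy CNY at spot, deposit the CNY at 6.82%, and sell the proceeds forward at 0.7252.
Profit = 27,887,711.04 − 27,172,915.20 = PLN 714,796.

PLN 714,796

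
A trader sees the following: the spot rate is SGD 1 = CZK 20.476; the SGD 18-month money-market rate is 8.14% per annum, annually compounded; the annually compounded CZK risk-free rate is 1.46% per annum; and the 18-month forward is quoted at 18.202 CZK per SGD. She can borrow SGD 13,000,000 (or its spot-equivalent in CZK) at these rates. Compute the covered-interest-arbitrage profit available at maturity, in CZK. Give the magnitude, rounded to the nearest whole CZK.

T = 18/12 years.
Invest the SGD and cover forward: 13,000,000 × 1.12455201442 × 18.202 = CZK 266,098,244.96.
Convert at spot and invest in CZK: 13,000,000 × 20.476 × 1.02197974155 = CZK 272,038,743.44.
The quoted forward undervalues SGD, so borrow SGD, convert to CZK at spot, deposit the CZK at 1.46%, and buy SGD forward at 18.202 to cover the loan.
Profit = 272,038,743.44 − 266,098,244.96 = CZK 5,940,498.

CZK 5,940,498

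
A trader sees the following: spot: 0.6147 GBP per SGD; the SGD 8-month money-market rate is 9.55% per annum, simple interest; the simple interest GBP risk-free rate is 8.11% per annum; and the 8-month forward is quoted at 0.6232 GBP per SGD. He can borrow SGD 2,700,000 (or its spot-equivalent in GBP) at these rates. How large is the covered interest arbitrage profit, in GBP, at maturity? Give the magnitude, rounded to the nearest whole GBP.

GBP 40,344

T = 8/12 years.
Invest the SGD and cover forward: 2,700,000 × 1.063666667 × 0.6232 = GBP 1,789,768.08.
Convert at spot and invest in GBP: 2,700,000 × 0.6147 × 1.054066667 = GBP 1,749,423.91.
The quoted forward overvalues SGD, so borrow GBP, buy SGD at spot, deposit the SGD at 9.55%, and sell the proceeds forward at 0.6232.
Arbitrage profit = |1,789,768.08 − 1,749,423.91| = GBP 40,344.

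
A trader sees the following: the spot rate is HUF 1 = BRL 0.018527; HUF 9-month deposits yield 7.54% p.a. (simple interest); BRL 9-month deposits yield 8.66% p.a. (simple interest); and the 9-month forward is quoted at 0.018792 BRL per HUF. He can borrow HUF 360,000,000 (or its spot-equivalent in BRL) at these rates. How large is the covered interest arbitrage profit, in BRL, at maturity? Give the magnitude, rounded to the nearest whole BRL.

BRL 44,769

T = 9/12 years.
Keep in HUF, deliver into the forward: 360,000,000·1.056550·0.018792 = BRL 7,147,687.54.
Swap to BRL now, deposit: 360,000,000·0.018527·1.064950 = BRL 7,102,918.31.
The quoted forward overvalues HUF, so borrow BRL, buy HUF at spot, deposit the HUF at 7.54%, and sell the proceeds forward at 0.018792.
The gap between the two covered legs is BRL 44,769.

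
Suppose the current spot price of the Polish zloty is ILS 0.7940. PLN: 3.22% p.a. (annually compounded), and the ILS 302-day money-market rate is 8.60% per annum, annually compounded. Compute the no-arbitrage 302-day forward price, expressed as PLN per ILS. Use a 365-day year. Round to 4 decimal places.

T = 302/365 years.
ILS accumulates by (1 + 0.0860)^(302/365) = 1.070645.
PLN accumulates by (1 + 0.0322)^(302/365) = 1.0265691.
CIP: F = S · (grow ILS)/(grow PLN) = 0.794 × 1.070645/1.0265691 = 0.8280905 ILS per PLN.
Quoted the other way: 1/0.8280905 = 1.2076 PLN per ILS.

1.2076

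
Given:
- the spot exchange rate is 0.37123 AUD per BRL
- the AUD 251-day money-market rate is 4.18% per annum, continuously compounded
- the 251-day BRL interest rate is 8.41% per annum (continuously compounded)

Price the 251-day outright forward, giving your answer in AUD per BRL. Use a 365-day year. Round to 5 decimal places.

0.36059

T = 251/365 years.
AUD accumulates by e^(0.0418×251/365) = 1.0291618.
BRL accumulates by e^(0.0841×251/365) = 1.0595382.
So F = 0.37123 × 1.0291618 / 1.0595382 = 0.3605870 (AUD/BRL).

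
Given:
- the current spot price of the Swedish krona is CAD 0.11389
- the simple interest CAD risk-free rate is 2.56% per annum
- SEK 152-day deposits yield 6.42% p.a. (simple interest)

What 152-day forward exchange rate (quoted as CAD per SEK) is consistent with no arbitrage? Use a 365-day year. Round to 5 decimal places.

0.11211

T = 152/365 years.
Growth of 1 CAD over T: 1 + 0.0256×152/365 = 1.0106608.
Growth of 1 SEK over T: 1 + 0.0642×152/365 = 1.0267353.
So F = 0.11389 × 1.0106608 / 1.0267353 = 0.1121069 (CAD/SEK).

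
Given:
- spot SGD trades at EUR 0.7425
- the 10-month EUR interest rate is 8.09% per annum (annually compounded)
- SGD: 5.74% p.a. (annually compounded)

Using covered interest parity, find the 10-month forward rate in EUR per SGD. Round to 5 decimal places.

T = 10/12 years.
Growth of 1 EUR over T: (1 + 0.0809)^(10/12) = 1.0669759.
SGD growth factor: (1 + 0.0574)^(10/12) = 1.0476095.
So F = 0.7425 × 1.0669759 / 1.0476095 = 0.7562261 (EUR/SGD).

0.75623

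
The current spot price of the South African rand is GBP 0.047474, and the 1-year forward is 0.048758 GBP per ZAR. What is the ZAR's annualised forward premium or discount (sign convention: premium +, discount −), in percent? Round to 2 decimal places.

+2.70%

T = 1 year.
(F − S)/S = (0.048758 − 0.047474)/0.047474 = 0.0270464.
Per annum: 0.0270464 / 1 = 0.027046 = 2.70%.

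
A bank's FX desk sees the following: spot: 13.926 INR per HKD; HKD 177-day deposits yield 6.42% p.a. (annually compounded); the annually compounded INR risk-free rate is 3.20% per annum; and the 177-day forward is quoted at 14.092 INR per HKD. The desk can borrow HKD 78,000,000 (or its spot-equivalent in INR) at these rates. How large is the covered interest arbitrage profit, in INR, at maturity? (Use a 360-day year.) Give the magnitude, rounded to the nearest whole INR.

T = 177/360 years.
Invest the HKD and cover forward: 78,000,000 × 1.031065922902 × 14.092 = INR 1,133,322,916.87.
Convert at spot and invest in INR: 78,000,000 × 13.926 × 1.015607387287 = INR 1,103,181,181.08.
The quoted forward overvalues HKD, so borrow INR, buy HKD at spot, deposit the HKD at 6.42%, and sell the proceeds forward at 14.092.
Arbitrage profit = |1,133,322,916.87 − 1,103,181,181.08| = INR 30,141,736.

INR 30,141,736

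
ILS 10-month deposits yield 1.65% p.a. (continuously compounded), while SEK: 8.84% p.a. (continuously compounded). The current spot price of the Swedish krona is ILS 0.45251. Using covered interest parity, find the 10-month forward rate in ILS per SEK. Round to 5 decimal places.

0.42619

T = 10/12 years.
ILS accumulates by e^(0.0165×10/12) = 1.013845.
Growth of 1 SEK over T: e^(0.0884×10/12) = 1.0764479.
So F = 0.45251 × 1.013845 / 1.0764479 = 0.4261934 (ILS/SEK).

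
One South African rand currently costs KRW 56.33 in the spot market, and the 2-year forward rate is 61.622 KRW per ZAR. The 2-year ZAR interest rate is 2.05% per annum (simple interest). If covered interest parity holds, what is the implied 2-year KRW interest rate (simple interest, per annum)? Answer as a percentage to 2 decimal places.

T = 2 years.
F/S = 61.622/56.33 = 1.0939464 = (growth of KRW) / (growth of ZAR).
ZAR growth factor: 1 + 0.0205×2 = 1.041000.
Hence g_KRW = 1.1387982.
r = (1.1387982 − 1)/2 = 0.069399 → 6.94%.

6.94%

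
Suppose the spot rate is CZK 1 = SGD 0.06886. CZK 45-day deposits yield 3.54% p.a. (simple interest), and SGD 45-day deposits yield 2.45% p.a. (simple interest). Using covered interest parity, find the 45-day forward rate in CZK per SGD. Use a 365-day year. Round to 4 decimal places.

T = 45/365 years.
Growth of 1 SGD over T: 1 + 0.0245×45/365 = 1.00302055.
CZK accumulates by 1 + 0.0354×45/365 = 1.00436438.
Forward (SGD per CZK) = 0.06886 × 1.00302055 / 1.00436438 = 0.068767866.
Invert for CZK per SGD: 1 / 0.068767866 = 14.5417.

14.5417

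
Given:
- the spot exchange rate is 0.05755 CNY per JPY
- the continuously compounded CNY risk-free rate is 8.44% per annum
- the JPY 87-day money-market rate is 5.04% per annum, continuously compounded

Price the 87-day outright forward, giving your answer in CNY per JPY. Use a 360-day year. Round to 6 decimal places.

T = 87/360 years.
CNY accumulates by e^(0.0844×87/360) = 1.0206061.
JPY accumulates by e^(0.0504×87/360) = 1.0122545.
Forward (CNY per JPY) = 0.05755 × 1.0206061 / 1.0122545 = 0.05802482.

0.058025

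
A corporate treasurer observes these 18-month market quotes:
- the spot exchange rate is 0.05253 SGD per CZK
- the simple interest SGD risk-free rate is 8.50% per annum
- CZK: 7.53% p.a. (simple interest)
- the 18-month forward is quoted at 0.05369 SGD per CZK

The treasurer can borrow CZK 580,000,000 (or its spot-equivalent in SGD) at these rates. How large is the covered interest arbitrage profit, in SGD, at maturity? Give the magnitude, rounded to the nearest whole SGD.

T = 18/12 years.
Keep in CZK, deliver into the forward: 580,000,000·1.112950·0.05369 = SGD 34,657,485.59.
Swap to SGD now, deposit: 580,000,000·0.05253·1.127500 = SGD 34,351,993.50.
The quoted forward overvalues CZK, so borrow SGD, buy CZK at spot, deposit the CZK at 7.53%, and sell the proceeds forward at 0.05369.
Profit = 34,657,485.59 − 34,351,993.50 = SGD 305,492.

SGD 305,492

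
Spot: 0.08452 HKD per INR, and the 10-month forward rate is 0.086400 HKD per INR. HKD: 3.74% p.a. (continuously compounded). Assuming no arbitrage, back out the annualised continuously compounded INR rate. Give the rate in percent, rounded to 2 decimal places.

T = 10/12 years.
F/S = 0.0864/0.08452 = 1.0222433 = (growth of HKD) / (growth of INR).
HKD growth factor: e^(0.0374×10/12) = 1.0316574.
So the INR growth factor = 1.0092093.
r = ln(1.0092093)/(10/12) = 0.011001 → 1.10%.

1.10%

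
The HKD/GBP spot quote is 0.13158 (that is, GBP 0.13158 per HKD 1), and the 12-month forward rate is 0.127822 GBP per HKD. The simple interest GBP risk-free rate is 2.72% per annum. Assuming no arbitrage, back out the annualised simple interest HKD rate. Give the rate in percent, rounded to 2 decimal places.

T = 1 year.
CIP gives F = S · g_GBP/g_HKD, so g_GBP/g_HKD = 0.127822/0.13158 = 0.9714394.
The GBP side grows by 1 + 0.0272×1 = 1.027200.
Hence g_HKD = 1.057400.
(1.057400 − 1)/T = 0.057400, i.e. 5.74%.

5.74%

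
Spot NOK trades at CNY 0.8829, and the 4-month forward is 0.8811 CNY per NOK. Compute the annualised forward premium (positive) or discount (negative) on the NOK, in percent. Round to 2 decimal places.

-0.61%

T = 4/12 years.
(F − S)/S = (0.8811 − 0.8829)/0.8829 = -0.0020387.
Per annum: -0.0020387 / (4/12) = -0.006116 = -0.61%.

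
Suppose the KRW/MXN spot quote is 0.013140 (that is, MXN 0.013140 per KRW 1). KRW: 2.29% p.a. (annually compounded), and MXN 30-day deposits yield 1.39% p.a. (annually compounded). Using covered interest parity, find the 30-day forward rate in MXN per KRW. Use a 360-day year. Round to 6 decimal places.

0.013130

T = 30/360 years.
MXN growth factor: (1 + 0.0139)^(30/360) = 1.001151.
KRW growth factor: (1 + 0.0229)^(30/360) = 1.0018886.
So F = 0.01314 × 1.001151 / 1.0018886 = 0.01313033 (MXN/KRW).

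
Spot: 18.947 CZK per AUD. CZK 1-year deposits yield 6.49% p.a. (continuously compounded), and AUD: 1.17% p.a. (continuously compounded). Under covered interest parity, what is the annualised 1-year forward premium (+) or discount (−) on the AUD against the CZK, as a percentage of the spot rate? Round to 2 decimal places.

+5.46%

T = 1 year.
F = S · g_CZK/g_AUD = 18.947 × 1.0670523/1.0117687 = 19.982275.
Annualised premium = (F − S)/S × (1/T) = (19.982275 − 18.947)/18.947 ÷ 1 = 5.46%.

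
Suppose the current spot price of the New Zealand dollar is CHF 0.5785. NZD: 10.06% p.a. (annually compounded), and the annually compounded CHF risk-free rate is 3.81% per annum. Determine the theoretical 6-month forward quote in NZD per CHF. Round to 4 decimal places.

T = 6/12 years.
CHF accumulates by (1 + 0.0381)^(6/12) = 1.0188719.
NZD accumulates by (1 + 0.1006)^(6/12) = 1.0490948.
CIP: F = S · (grow CHF)/(grow NZD) = 0.5785 × 1.0188719/1.0490948 = 0.5618343 CHF per NZD.
Quoted the other way: 1/0.5618343 = 1.7799 NZD per CHF.

1.7799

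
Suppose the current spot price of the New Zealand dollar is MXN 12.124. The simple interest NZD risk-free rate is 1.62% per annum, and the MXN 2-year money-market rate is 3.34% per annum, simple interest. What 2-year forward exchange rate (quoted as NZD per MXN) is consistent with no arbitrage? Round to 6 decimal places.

0.079821

T = 2 years.
Growth of 1 MXN over T: 1 + 0.0334×2 = 1.066800.
NZD growth factor: 1 + 0.0162×2 = 1.032400.
CIP: F = S · (grow MXN)/(grow NZD) = 12.124 × 1.066800/1.032400 = 12.52798 MXN per NZD.
Quoted the other way: 1/12.52798 = 0.079821 NZD per MXN.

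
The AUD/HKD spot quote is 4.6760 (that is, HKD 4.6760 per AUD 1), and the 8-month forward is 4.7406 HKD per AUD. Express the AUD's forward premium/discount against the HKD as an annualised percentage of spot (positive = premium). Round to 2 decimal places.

+2.07%

T = 8/12 years.
AUD trades forward at +1.38152% vs spot over the period.
Annualise by dividing by T: 0.0138152 / (8/12) = 0.020723 → 2.07%.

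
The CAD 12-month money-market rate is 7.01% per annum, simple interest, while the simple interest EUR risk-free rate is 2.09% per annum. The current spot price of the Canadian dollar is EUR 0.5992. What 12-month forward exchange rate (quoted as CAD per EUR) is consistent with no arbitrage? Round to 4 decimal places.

1.7493

T = 1 year.
Growth of 1 EUR over T: 1 + 0.0209×1 = 1.020900.
CAD growth factor: 1 + 0.0701×1 = 1.070100.
CIP: F = S · (grow EUR)/(grow CAD) = 0.5992 × 1.020900/1.070100 = 0.5716506 EUR per CAD.
Quoted the other way: 1/0.5716506 = 1.7493 CAD per EUR.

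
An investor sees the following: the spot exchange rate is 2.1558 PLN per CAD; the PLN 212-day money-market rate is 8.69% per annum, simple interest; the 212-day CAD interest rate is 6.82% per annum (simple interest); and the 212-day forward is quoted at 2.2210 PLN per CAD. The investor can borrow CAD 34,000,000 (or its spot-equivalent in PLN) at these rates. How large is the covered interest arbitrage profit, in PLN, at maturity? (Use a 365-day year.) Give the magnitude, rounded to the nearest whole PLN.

T = 212/365 years.
Route A — deposit CAD, sell forward: 34,000,000 × 1.0396120548 × 2.2210 = PLN 78,505,264.71.
Route B — convert at spot, deposit PLN: 34,000,000 × 2.1558 × 1.0504734247 = PLN 76,996,760.70.
The quoted forward overvalues CAD, so borrow PLN, buy CAD at spot, deposit the CAD at 6.82%, and sell the proceeds forward at 2.2210.
The gap between the two covered legs is PLN 1,508,504.

PLN 1,508,504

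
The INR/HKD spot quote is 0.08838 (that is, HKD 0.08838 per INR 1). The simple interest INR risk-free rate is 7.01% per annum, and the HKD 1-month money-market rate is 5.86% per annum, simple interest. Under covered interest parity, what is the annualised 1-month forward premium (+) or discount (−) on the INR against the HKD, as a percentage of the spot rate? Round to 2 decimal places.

-1.14%

T = 1/12 years.
CIP forward (HKD per INR) = 0.08838 × 1.0048833/1.0058417 = 0.08829579.
Annualised premium = (F − S)/S × (1/T) = (0.08829579 − 0.08838)/0.08838 ÷ (1/12) = -1.14%.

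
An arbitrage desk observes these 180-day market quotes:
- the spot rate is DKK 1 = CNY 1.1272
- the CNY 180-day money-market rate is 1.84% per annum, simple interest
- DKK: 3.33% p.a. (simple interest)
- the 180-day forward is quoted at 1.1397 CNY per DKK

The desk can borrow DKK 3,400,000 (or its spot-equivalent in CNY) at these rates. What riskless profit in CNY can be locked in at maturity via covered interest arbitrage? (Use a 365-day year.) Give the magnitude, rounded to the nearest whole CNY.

CNY 71,359

T = 180/365 years.
Invest the DKK and cover forward: 3,400,000 × 1.016421918 × 1.1397 = CNY 3,938,614.60.
Convert at spot and invest in CNY: 3,400,000 × 1.1272 × 1.009073973 = CNY 3,867,255.82.
The quoted forward overvalues DKK, so borrow CNY, buy DKK at spot, deposit the DKK at 3.33%, and sell the proceeds forward at 1.1397.
Arbitrage profit = |3,938,614.60 − 3,867,255.82| = CNY 71,359.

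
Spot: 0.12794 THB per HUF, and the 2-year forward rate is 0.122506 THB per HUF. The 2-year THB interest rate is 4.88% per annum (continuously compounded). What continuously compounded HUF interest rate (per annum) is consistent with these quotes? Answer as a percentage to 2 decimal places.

T = 2 years.
By CIP, F/S equals the THB-to-HUF growth ratio: 0.122506/0.12794 = 0.9575270.
THB growth factor: e^(0.0488×2) = 1.1025217.
That pins the HUF growth at 1.1514262.
Take logs: ln 1.1514262 / 2 = 0.070501, so 7.05%.

7.05%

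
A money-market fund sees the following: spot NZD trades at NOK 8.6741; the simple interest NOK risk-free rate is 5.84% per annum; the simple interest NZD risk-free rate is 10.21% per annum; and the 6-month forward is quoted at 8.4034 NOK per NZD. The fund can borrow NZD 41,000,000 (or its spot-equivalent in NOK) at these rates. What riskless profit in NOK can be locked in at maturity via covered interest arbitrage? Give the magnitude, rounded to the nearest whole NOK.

T = 6/12 years.
Route A — deposit NZD, sell forward: 41,000,000 × 1.051050 × 8.4034 = NOK 362,128,136.37.
Route B — convert at spot, deposit NOK: 41,000,000 × 8.6741 × 1.029200 = NOK 366,022,732.52.
The quoted forward undervalues NZD, so borrow NZD, convert to NOK at spot, deposit the NOK at 5.84%, and buy NZD forward at 8.4034 to cover the loan.
Profit = 366,022,732.52 − 362,128,136.37 = NOK 3,894,596.

NOK 3,894,596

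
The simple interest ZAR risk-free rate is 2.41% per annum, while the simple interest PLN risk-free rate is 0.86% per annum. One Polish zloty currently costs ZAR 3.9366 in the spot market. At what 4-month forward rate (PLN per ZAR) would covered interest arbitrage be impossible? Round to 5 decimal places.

T = 4/12 years.
ZAR growth factor: 1 + 0.0241×4/12 = 1.0080333.
PLN accumulates by 1 + 0.0086×4/12 = 1.0028667.
So F = 3.9366 × 1.0080333 / 1.0028667 = 3.956881 (ZAR/PLN).
Quoted the other way: 1/3.956881 = 0.25272 PLN per ZAR.

0.25272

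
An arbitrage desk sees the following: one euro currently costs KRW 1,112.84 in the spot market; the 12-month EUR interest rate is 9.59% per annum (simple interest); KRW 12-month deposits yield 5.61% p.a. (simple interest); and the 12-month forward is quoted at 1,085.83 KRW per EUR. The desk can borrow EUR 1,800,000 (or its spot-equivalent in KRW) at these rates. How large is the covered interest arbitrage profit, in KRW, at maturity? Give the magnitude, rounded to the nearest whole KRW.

T = 1 year.
Route A — deposit EUR, sell forward: 1,800,000 × 1.095900 × 1085.83 = KRW 2,141,929,974.60.
Route B — convert at spot, deposit KRW: 1,800,000 × 1112.84 × 1.056100 = KRW 2,115,486,583.20.
The quoted forward overvalues EUR, so borrow KRW, buy EUR at spot, deposit the EUR at 9.59%, and sell the proceeds forward at 1,085.83.
Arbitrage profit = |2,141,929,974.60 − 2,115,486,583.20| = KRW 26,443,391.

KRW 26,443,391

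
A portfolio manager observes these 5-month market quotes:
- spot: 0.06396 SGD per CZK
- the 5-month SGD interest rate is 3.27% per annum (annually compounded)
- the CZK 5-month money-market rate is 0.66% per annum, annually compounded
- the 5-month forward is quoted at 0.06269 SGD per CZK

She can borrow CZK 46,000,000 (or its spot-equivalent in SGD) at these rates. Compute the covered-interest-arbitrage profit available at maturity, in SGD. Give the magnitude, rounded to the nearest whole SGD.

T = 5/12 years.
Keep in CZK, deliver into the forward: 46,000,000·1.002744725·0.06269 = SGD 2,891,655.07.
Swap to SGD now, deposit: 46,000,000·0.06396·1.013497248 = SGD 2,981,871.06.
The quoted forward undervalues CZK, so borrow CZK, convert to SGD at spot, deposit the SGD at 3.27%, and buy CZK forward at 0.06269 to cover the loan.
Profit = 2,981,871.06 − 2,891,655.07 = SGD 90,216.

SGD 90,216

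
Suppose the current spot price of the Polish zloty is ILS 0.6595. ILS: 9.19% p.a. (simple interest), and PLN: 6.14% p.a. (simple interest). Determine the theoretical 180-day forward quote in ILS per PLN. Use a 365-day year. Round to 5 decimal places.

0.66913

T = 180/365 years.
ILS growth factor: 1 + 0.0919×180/365 = 1.0453205.
PLN accumulates by 1 + 0.0614×180/365 = 1.0302795.
So F = 0.6595 × 1.0453205 / 1.0302795 = 0.6691280 (ILS/PLN).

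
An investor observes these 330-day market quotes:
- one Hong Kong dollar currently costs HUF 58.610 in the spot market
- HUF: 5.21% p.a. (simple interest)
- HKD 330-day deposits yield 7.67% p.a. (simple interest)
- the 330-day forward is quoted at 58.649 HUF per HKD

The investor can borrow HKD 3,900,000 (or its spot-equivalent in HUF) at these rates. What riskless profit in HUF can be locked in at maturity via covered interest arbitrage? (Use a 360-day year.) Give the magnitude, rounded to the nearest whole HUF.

HUF 5,317,250

T = 330/360 years.
Invest the HKD and cover forward: 3,900,000 × 1.07030833333 × 58.649 = HUF 244,812,802.42.
Convert at spot and invest in HUF: 3,900,000 × 58.610 × 1.04775833333 = HUF 239,495,552.07.
The quoted forward overvalues HKD, so borrow HUF, buy HKD at spot, deposit the HKD at 7.67%, and sell the proceeds forward at 58.649.
Profit = 244,812,802.42 − 239,495,552.07 = HUF 5,317,250.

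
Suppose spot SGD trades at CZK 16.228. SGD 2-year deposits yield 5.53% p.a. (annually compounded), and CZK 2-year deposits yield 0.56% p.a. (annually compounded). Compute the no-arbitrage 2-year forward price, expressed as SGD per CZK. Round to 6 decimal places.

0.067864

T = 2 years.
CZK growth factor: (1 + 0.0056)^2 = 1.0112314.
SGD accumulates by (1 + 0.0553)^2 = 1.1136581.
So F = 16.228 × 1.0112314 / 1.1136581 = 14.73546 (CZK/SGD).
Invert for SGD per CZK: 1 / 14.73546 = 0.067864.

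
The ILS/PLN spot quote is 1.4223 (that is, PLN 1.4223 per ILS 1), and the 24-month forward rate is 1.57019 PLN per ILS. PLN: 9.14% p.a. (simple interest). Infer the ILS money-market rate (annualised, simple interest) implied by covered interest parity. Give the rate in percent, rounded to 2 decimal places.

3.57%

T = 2 years.
CIP gives F = S · g_PLN/g_ILS, so g_PLN/g_ILS = 1.57019/1.4223 = 1.1039795.
The PLN side grows by 1 + 0.0914×2 = 1.182800.
That pins the ILS growth at 1.0713967.
(1.0713967 − 1)/T = 0.035698, i.e. 3.57%.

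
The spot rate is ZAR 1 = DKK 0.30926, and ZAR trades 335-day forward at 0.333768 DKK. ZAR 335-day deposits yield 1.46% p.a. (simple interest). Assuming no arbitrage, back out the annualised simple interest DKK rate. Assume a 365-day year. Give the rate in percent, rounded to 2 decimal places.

T = 335/365 years.
F/S = 0.333768/0.30926 = 1.0792472 = (growth of DKK) / (growth of ZAR).
ZAR growth factor: 1 + 0.0146×335/365 = 1.013400.
So the DKK growth factor = 1.0937091.
(1.0937091 − 1)/T = 0.102101, i.e. 10.21%.

10.21%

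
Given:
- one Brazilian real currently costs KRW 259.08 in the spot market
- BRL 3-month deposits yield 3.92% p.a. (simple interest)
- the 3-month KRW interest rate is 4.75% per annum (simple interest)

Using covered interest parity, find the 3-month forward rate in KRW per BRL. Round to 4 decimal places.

T = 3/12 years.
Growth of 1 KRW over T: 1 + 0.0475×3/12 = 1.011875.
BRL growth factor: 1 + 0.0392×3/12 = 1.009800.
So F = 259.08 × 1.011875 / 1.009800 = 259.612374 (KRW/BRL).

259.6124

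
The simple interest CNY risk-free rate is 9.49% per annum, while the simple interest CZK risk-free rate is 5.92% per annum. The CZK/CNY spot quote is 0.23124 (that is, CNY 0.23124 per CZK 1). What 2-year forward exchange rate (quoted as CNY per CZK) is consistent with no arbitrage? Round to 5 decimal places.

T = 2 years.
CNY growth factor: 1 + 0.0949×2 = 1.189800.
Growth of 1 CZK over T: 1 + 0.0592×2 = 1.118400.
Forward (CNY per CZK) = 0.23124 × 1.189800 / 1.118400 = 0.2460026.

0.24600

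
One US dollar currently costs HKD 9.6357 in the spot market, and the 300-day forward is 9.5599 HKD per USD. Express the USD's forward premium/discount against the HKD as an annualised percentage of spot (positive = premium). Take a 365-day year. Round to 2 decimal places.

-0.96%

T = 300/365 years.
Period premium: (9.5599 − 9.6357)/9.6357 = -0.0078666.
Annualise by dividing by T: -0.0078666 / (300/365) = -0.009571 → -0.96%.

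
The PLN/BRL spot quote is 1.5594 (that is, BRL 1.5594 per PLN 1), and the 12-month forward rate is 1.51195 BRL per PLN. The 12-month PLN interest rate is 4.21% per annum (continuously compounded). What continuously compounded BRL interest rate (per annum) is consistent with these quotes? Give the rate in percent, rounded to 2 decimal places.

1.12%

T = 1 year.
CIP gives F = S · g_BRL/g_PLN, so g_BRL/g_PLN = 1.51195/1.5594 = 0.9695716.
The PLN side grows by e^(0.0421×1) = 1.0429988.
So the BRL growth factor = 1.011262.
Take logs: ln 1.011262 / 1 = 0.011199, so 1.12%.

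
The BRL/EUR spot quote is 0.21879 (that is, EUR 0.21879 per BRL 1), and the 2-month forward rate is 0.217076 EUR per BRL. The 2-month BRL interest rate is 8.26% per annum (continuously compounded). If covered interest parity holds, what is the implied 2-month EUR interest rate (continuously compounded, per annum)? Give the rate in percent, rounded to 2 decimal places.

T = 2/12 years.
F/S = 0.217076/0.21879 = 0.9921660 = (growth of EUR) / (growth of BRL).
The BRL side grows by e^(0.0826×2/12) = 1.0138619.
Hence g_EUR = 1.0059193.
Take logs: ln 1.0059193 / (2/12) = 0.035411, so 3.54%.

3.54%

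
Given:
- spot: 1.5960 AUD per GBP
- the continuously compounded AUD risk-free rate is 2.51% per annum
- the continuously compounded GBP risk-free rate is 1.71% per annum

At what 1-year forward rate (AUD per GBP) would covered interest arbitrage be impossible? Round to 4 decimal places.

T = 1 year.
AUD growth factor: e^(0.0251×1) = 1.0254177.
Growth of 1 GBP over T: e^(0.0171×1) = 1.017247.
CIP: F = S · (grow AUD)/(grow GBP) = 1.596 × 1.0254177/1.017247 = 1.608819 AUD per GBP.

1.6088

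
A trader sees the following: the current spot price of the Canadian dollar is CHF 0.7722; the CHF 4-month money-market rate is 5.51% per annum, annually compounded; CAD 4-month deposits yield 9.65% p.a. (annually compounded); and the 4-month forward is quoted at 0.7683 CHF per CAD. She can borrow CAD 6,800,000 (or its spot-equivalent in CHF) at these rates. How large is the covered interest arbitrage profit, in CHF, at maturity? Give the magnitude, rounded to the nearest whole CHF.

T = 4/12 years.
Route A — deposit CAD, sell forward: 6,800,000 × 1.03118411 × 0.7683 = CHF 5,387,359.51.
Route B — convert at spot, deposit CHF: 6,800,000 × 0.7722 × 1.018039294 = CHF 5,345,683.61.
The quoted forward overvalues CAD, so borrow CHF, buy CAD at spot, deposit the CAD at 9.65%, and sell the proceeds forward at 0.7683.
Arbitrage profit = |5,387,359.51 − 5,345,683.61| = CHF 41,676.

CHF 41,676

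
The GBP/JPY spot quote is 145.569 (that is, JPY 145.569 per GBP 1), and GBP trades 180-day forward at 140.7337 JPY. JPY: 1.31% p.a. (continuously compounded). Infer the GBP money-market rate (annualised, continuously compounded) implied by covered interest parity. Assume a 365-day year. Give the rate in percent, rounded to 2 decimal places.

8.16%

T = 180/365 years.
CIP gives F = S · g_JPY/g_GBP, so g_JPY/g_GBP = 140.7337/145.569 = 0.9667834.
The JPY side grows by e^(0.0131×180/365) = 1.0064812.
Hence g_GBP = 1.0410617.
Take logs: ln 1.0410617 / (180/365) = 0.081600, so 8.16%.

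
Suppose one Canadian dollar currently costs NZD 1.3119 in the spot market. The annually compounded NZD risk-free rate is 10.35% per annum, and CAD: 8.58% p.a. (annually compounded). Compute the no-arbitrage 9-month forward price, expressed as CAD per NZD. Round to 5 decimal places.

T = 9/12 years.
NZD growth factor: (1 + 0.1035)^(9/12) = 1.0766617.
CAD accumulates by (1 + 0.0858)^(9/12) = 1.0636834.
Forward (NZD per CAD) = 1.3119 × 1.0766617 / 1.0636834 = 1.327907.
Invert for CAD per NZD: 1 / 1.327907 = 0.75306.

0.75306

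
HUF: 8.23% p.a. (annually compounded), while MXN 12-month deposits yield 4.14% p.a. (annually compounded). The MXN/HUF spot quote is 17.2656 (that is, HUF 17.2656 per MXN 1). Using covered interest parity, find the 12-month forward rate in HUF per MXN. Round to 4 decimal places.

T = 1 year.
Growth of 1 HUF over T: (1 + 0.0823)^1 = 1.082300.
MXN growth factor: (1 + 0.0414)^1 = 1.041400.
So F = 17.2656 × 1.082300 / 1.041400 = 17.943690 (HUF/MXN).

17.9437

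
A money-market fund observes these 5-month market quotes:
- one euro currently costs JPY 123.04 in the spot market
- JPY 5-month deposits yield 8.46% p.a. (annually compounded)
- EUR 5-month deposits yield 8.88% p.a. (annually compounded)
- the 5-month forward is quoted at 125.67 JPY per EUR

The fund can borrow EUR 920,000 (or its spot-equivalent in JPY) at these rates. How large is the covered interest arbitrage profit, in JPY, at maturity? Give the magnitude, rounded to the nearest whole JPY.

T = 5/12 years.
Keep in EUR, deliver into the forward: 920,000·1.03608419014·125.67 = JPY 119,788,324.16.
Swap to JPY now, deposit: 920,000·123.04·1.03441704149 = JPY 117,092,698.96.
The quoted forward overvalues EUR, so borrow JPY, buy EUR at spot, deposit the EUR at 8.88%, and sell the proceeds forward at 125.67.
The gap between the two covered legs is JPY 2,695,625.

JPY 2,695,625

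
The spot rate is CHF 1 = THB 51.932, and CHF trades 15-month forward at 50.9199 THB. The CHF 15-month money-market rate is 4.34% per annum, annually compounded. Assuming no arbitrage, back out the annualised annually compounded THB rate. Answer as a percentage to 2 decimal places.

T = 15/12 years.
CIP gives F = S · g_THB/g_CHF, so g_THB/g_CHF = 50.9199/51.932 = 0.9805111.
CHF growth factor: (1 + 0.0434)^(15/12) = 1.0545412.
Hence g_THB = 1.0339894.
r = 1.0339894^(12/15) − 1 = 0.027100 → 2.71%.

2.71%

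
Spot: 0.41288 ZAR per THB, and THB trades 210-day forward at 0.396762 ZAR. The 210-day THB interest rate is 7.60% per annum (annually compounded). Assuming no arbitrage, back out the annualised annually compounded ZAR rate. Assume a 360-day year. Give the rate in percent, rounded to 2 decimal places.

0.50%

T = 210/360 years.
By CIP, F/S equals the ZAR-to-THB growth ratio: 0.396762/0.41288 = 0.9609620.
THB growth factor: (1 + 0.0760)^(210/360) = 1.0436555.
So the ZAR growth factor = 1.0029133.
r = 1.0029133^(360/210) − 1 = 0.004999 → 0.50%.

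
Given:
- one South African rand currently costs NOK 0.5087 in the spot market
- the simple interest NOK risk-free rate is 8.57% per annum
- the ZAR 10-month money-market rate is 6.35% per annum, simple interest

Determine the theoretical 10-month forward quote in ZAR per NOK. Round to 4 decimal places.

1.9319

T = 10/12 years.
NOK accumulates by 1 + 0.0857×10/12 = 1.0714167.
Growth of 1 ZAR over T: 1 + 0.0635×10/12 = 1.0529167.
So F = 0.5087 × 1.0714167 / 1.0529167 = 0.5176380 (NOK/ZAR).
Quoted the other way: 1/0.5176380 = 1.9319 ZAR per NOK.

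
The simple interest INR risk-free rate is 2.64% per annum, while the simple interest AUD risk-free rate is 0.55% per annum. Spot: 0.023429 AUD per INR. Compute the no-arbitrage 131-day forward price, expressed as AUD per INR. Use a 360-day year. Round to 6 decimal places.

T = 131/360 years.
AUD accumulates by 1 + 0.0055×131/360 = 1.0020014.
Growth of 1 INR over T: 1 + 0.0264×131/360 = 1.0096067.
Forward (AUD per INR) = 0.023429 × 1.0020014 / 1.0096067 = 0.02325251.

0.023253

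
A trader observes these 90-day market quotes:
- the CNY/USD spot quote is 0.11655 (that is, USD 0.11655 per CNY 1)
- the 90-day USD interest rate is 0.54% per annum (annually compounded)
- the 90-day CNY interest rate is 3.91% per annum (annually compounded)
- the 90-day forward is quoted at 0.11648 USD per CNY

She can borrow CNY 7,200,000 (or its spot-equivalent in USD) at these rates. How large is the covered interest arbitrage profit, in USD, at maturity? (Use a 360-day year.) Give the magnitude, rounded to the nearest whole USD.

T = 90/360 years.
Route A — deposit CNY, sell forward: 7,200,000 × 1.00963486 × 0.11648 = USD 846,736.33.
Route B — convert at spot, deposit USD: 7,200,000 × 0.11655 × 1.00134727 = USD 840,290.58.
The quoted forward overvalues CNY, so borrow USD, buy CNY at spot, deposit the CNY at 3.91%, and sell the proceeds forward at 0.11648.
The gap between the two covered legs is USD 6,446.

USD 6,446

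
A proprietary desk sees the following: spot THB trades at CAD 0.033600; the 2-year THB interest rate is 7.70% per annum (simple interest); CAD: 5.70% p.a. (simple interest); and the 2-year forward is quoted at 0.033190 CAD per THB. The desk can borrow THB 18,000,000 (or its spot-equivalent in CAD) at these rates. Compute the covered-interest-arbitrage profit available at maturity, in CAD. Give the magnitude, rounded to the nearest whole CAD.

CAD 15,675

T = 2 years.
Invest the THB and cover forward: 18,000,000 × 1.154000 × 0.033190 = CAD 689,422.68.
Convert at spot and invest in CAD: 18,000,000 × 0.033600 × 1.114000 = CAD 673,747.20.
The quoted forward overvalues THB, so borrow CAD, buy THB at spot, deposit the THB at 7.70%, and sell the proceeds forward at 0.033190.
The gap between the two covered legs is CAD 15,675.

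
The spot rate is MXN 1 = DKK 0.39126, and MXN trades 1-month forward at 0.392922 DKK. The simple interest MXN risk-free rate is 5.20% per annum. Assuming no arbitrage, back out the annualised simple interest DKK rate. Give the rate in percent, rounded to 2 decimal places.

10.32%

T = 1/12 years.
By CIP, F/S equals the DKK-to-MXN growth ratio: 0.392922/0.39126 = 1.0042478.
MXN growth factor: 1 + 0.0520×1/12 = 1.0043333.
So the DKK growth factor = 1.0085995.
(1.0085995 − 1)/T = 0.103194, i.e. 10.32%.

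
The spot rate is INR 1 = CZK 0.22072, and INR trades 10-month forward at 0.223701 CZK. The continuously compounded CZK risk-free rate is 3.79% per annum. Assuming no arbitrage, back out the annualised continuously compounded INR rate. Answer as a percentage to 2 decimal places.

2.18%

T = 10/12 years.
CIP gives F = S · g_CZK/g_INR, so g_CZK/g_INR = 0.223701/0.22072 = 1.0135058.
CZK growth factor: e^(0.0379×10/12) = 1.0320874.
That pins the INR growth at 1.018334.
Take logs: ln 1.018334 / (10/12) = 0.021802, so 2.18%.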